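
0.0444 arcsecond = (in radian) 1 arcsecond = 4.8481368e-06 rad, so 0.0444 arcsecond = 0.0444 * 4.8481368e-06 = 2.1525727e-07 rad. 2.1525727e-07 rad = 2.1525727e-07 radian ≈ 2.153e-07 radian (4 s.f.). Final answer: 2.153e-07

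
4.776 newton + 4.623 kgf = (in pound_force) 11.27. Check: 4.776 newton = 4.776 N. 1 kgf = 9.80665 N, so 4.623 kgf = 4.623 * 9.80665 = 45.336143 N. Sum: 4.776 + 45.336143 = 50.112143 N. 1 pound_force = 4.4482216 N, so 50.112143 N = 50.112143 / 4.4482216 = 11.265658 pound_force ≈ 11.27 pound_force (4 s.f.).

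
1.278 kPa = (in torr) 9.586. Check: 1 kPa = 1000 Pa, so 1.278 kPa = 1.278 * 1000 = 1278 Pa. 1 torr = 133.32237 Pa, so 1278 Pa = 1278 / 133.32237 = 9.5857883 torr ≈ 9.586 torr (4 s.f.).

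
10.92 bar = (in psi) 1 bar = 100000 Pa, so 10.92 bar = 10.92 * 100000 = 1092000 Pa. 1 psi = 6894.7573 Pa, so 1092000 Pa = 1092000 / 6894.7573 = 158.38121 psi ≈ 158.4 psi (4 s.f.). Final answer: 158.4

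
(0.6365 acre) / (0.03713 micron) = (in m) 6.937e+10. Check: 1 acre = 4046.8564 m^2, so 0.6365 acre = 0.6365 * 4046.8564 = 2575.8241 m^2. 1 micron = 1e-06 m, so 0.03713 micron = 0.03713 * 1e-06 = 3.713e-08 m. Combine: 2575.8241 m^2 / 3.713e-08 m = 6.9373125e+10 m. Result: 6.9373125e+10 m ≈ 6.937e+10 m (4 s.f.).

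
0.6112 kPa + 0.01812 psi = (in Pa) 736.1. Check: 1 kPa = 1000 Pa, so 0.6112 kPa = 0.6112 * 1000 = 611.2 Pa. 1 psi = 6894.7573 Pa, so 0.01812 psi = 0.01812 * 6894.7573 = 124.933 Pa. Sum: 611.2 + 124.933 = 736.133 Pa. Result: 736.133 Pa ≈ 736.1 Pa (4 s.f.).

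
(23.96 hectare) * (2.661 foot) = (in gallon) 1 hectare = 10000 m^2, so 23.96 hectare = 23.96 * 10000 = 239600 m^2. 1 foot = 0.3048 m, so 2.661 foot = 2.661 * 0.3048 = 0.8110728 m. Combine: 239600 m^2 * 0.8110728 m = 194333.04 m^3. 1 gallon = 0.0037854118 m^3, so 194333.04 m^3 = 194333.04 / 0.0037854118 = 51337359 gallon ≈ 5.134e+07 gallon (4 s.f.). Final answer: 5.134e+07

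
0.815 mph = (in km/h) 1 mph = 0.44704 m/s, so 0.815 mph = 0.815 * 0.44704 = 0.3643376 m/s. 1 km/h = 0.27777778 m/s, so 0.3643376 m/s = 0.3643376 / 0.27777778 = 1.3116154 km/h ≈ 1.312 km/h (4 s.f.). Final answer: 1.312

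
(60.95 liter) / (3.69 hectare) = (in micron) 1 liter = 0.001 m^3, so 60.95 liter = 60.95 * 0.001 = 0.06095 m^3. 1 hectare = 10000 m^2, so 3.69 hectare = 3.69 * 10000 = 36900 m^2. Combine: 0.06095 m^3 / 36900 m^2 = 1.6517615e-06 m. 1 micron = 1e-06 m, so 1.6517615e-06 m = 1.6517615e-06 / 1e-06 = 1.6517615 micron ≈ 1.652 micron (4 s.f.). Final answer: 1.652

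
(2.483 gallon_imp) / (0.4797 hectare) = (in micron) 1 gallon_imp = 0.00454609 m^3, so 2.483 gallon_imp = 2.483 * 0.00454609 = 0.011287941 m^3. 1 hectare = 10000 m^2, so 0.4797 hectare = 0.4797 * 10000 = 4797 m^2. Combine: 0.011287941 m^3 / 4797 m^2 = 2.3531252e-06 m. 1 micron = 1e-06 m, so 2.3531252e-06 m = 2.3531252e-06 / 1e-06 = 2.3531252 micron ≈ 2.353 micron (4 s.f.). Final answer: 2.353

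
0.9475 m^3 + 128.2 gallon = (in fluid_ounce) 0.9475 m^3 is already in m^3. 1 gallon = 0.0037854118 m^3, so 128.2 gallon = 128.2 * 0.0037854118 = 0.48528979 m^3. Sum: 0.9475 + 0.48528979 = 1.4327898 m^3. 1 fluid_ounce = 2.957353e-05 m^3, so 1.4327898 m^3 = 1.4327898 / 2.957353e-05 = 48448.387 fluid_ounce ≈ 4.845e+04 fluid_ounce (4 s.f.). Final answer: 4.845e+04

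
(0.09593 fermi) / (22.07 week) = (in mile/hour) 1 fermi = 1e-15 m, so 0.09593 fermi = 0.09593 * 1e-15 = 9.593e-17 m. 1 week = 604800 s, so 22.07 week = 22.07 * 604800 = 13347936 s. Combine: 9.593e-17 m / 13347936 s = 7.1868789e-24 m/s. 1 mile/hour = 0.44704 m/s, so 7.1868789e-24 m/s = 7.1868789e-24 / 0.44704 = 1.607659e-23 mile/hour ≈ 1.608e-23 mile/hour (4 s.f.). Final answer: 1.608e-23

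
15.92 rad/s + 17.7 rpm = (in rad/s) 17.77. Check: 15.92 rad/s is already in rad/s. 1 rpm = 0.10471976 rad/s, so 17.7 rpm = 17.7 * 0.10471976 = 1.8535397 rad/s. Sum: 15.92 + 1.8535397 = 17.77354 rad/s. Result: 17.77354 rad/s ≈ 17.77 rad/s (4 s.f.).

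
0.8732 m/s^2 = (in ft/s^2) 1 ft/s^2 = 0.3048 m/s^2, so 0.8732 m/s^2 = 0.8732 / 0.3048 = 2.8648294 ft/s^2 ≈ 2.865 ft/s^2 (4 s.f.). Final answer: 2.865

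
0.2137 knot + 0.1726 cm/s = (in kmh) 0.402. Check: 1 knot = 0.51444444 m/s, so 0.2137 knot = 0.2137 * 0.51444444 = 0.10993678 m/s. 1 cm/s = 0.01 m/s, so 0.1726 cm/s = 0.1726 * 0.01 = 0.001726 m/s. Sum: 0.10993678 + 0.001726 = 0.11166278 m/s. 1 kmh = 0.27777778 m/s, so 0.11166278 m/s = 0.11166278 / 0.27777778 = 0.401986 kmh ≈ 0.402 kmh (4 s.f.).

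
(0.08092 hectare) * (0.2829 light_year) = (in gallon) 5.721e+20. Check: 1 hectare = 10000 m^2, so 0.08092 hectare = 0.08092 * 10000 = 809.2 m^2. 1 light_year = 9.4607305e+15 m, so 0.2829 light_year = 0.2829 * 9.4607305e+15 = 2.6764407e+15 m. Combine: 809.2 m^2 * 2.6764407e+15 m = 2.1657758e+18 m^3. 1 gallon = 0.0037854118 m^3, so 2.1657758e+18 m^3 = 2.1657758e+18 / 0.0037854118 = 5.7213743e+20 gallon ≈ 5.721e+20 gallon (4 s.f.).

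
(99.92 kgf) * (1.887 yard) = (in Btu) 1.603. Check: 1 kgf = 9.80665 N, so 99.92 kgf = 99.92 * 9.80665 = 979.88047 N. 1 yard = 0.9144 m, so 1.887 yard = 1.887 * 0.9144 = 1.7254728 m. Combine: 979.88047 N * 1.7254728 m = 1690.7571 J. 1 Btu = 1055.0559 J, so 1690.7571 J = 1690.7571 / 1055.0559 = 1.6025285 Btu ≈ 1.603 Btu (4 s.f.).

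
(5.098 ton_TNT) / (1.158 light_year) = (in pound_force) 4.377e-07. Check: 1 ton_TNT = 4.184e+09 J, so 5.098 ton_TNT = 5.098 * 4.184e+09 = 2.1330032e+10 J. 1 light_year = 9.4607305e+15 m, so 1.158 light_year = 1.158 * 9.4607305e+15 = 1.0955526e+16 m. Combine: 2.1330032e+10 J / 1.0955526e+16 m = 1.9469656e-06 N. 1 pound_force = 4.4482216 N, so 1.9469656e-06 N = 1.9469656e-06 / 4.4482216 = 4.3769528e-07 pound_force ≈ 4.377e-07 pound_force (4 s.f.).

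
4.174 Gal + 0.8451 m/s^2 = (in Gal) 1 Gal = 0.01 m/s^2, so 4.174 Gal = 4.174 * 0.01 = 0.04174 m/s^2. 0.8451 m/s^2 is already in m/s^2. Sum: 0.04174 + 0.8451 = 0.88684 m/s^2. 1 Gal = 0.01 m/s^2, so 0.88684 m/s^2 = 0.88684 / 0.01 = 88.684 Gal ≈ 88.68 Gal (4 s.f.). Final answer: 88.68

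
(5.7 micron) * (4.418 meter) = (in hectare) 2.518e-09. Check: 1 micron = 1e-06 m, so 5.7 micron = 5.7 * 1e-06 = 5.7e-06 m. 4.418 meter = 4.418 m. Combine: 5.7e-06 m * 4.418 m = 2.51826e-05 m^2. 1 hectare = 10000 m^2, so 2.51826e-05 m^2 = 2.51826e-05 / 10000 = 2.51826e-09 hectare ≈ 2.518e-09 hectare (4 s.f.).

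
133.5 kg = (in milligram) 1.335e+08. Check: 1 milligram = 1e-06 kg, so 133.5 kg = 133.5 / 1e-06 = 1.335e+08 milligram.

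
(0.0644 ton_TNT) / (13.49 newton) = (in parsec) 1 ton_TNT = 4.184e+09 J, so 0.0644 ton_TNT = 0.0644 * 4.184e+09 = 2.694496e+08 J. 13.49 newton = 13.49 N. Combine: 2.694496e+08 J / 13.49 N = 19974025 m. 1 parsec = 3.0856776e+16 m, so 19974025 m = 19974025 / 3.0856776e+16 = 6.4731407e-10 parsec ≈ 6.473e-10 parsec (4 s.f.). Final answer: 6.473e-10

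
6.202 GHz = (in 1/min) 1 GHz = 1e+09 Hz, so 6.202 GHz = 6.202 * 1e+09 = 6.202e+09 Hz. 1 1/min = 0.016666667 Hz, so 6.202e+09 Hz = 6.202e+09 / 0.016666667 = 3.7212e+11 1/min ≈ 3.721e+11 1/min (4 s.f.). Final answer: 3.721e+11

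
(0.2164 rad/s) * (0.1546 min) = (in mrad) 0.2164 rad/s is already in rad/s. 1 min = 60 s, so 0.1546 min = 0.1546 * 60 = 9.276 s. Combine: 0.2164 rad/s * 9.276 s = 2.0073264 rad. 1 mrad = 0.001 rad, so 2.0073264 rad = 2.0073264 / 0.001 = 2007.3264 mrad ≈ 2007 mrad (4 s.f.). Final answer: 2007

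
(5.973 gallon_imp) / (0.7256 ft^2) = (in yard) 1 gallon_imp = 0.00454609 m^3, so 5.973 gallon_imp = 5.973 * 0.00454609 = 0.027153796 m^3. 1 ft^2 = 0.09290304 m^2, so 0.7256 ft^2 = 0.7256 * 0.09290304 = 0.067410446 m^2. Combine: 0.027153796 m^3 / 0.067410446 m^2 = 0.40281288 m. 1 yard = 0.9144 m, so 0.40281288 m = 0.40281288 / 0.9144 = 0.44052152 yard ≈ 0.4405 yard (4 s.f.). Final answer: 0.4405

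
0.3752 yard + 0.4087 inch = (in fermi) 3.535e+14. Check: 1 yard = 0.9144 m, so 0.3752 yard = 0.3752 * 0.9144 = 0.34308288 m. 1 inch = 0.0254 m, so 0.4087 inch = 0.4087 * 0.0254 = 0.01038098 m. Sum: 0.34308288 + 0.01038098 = 0.35346386 m. 1 fermi = 1e-15 m, so 0.35346386 m = 0.35346386 / 1e-15 = 3.5346386e+14 fermi ≈ 3.535e+14 fermi (4 s.f.).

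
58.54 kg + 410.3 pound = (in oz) 8630. Check: 58.54 kg is already in kg. 1 pound = 0.45359237 kg, so 410.3 pound = 410.3 * 0.45359237 = 186.10895 kg. Sum: 58.54 + 186.10895 = 244.64895 kg. 1 oz = 0.028349523 kg, so 244.64895 kg = 244.64895 / 0.028349523 = 8629.7377 oz ≈ 8630 oz (4 s.f.).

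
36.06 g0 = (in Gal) 1 g0 = 9.80665 m/s^2, so 36.06 g0 = 36.06 * 9.80665 = 353.6278 m/s^2. 1 Gal = 0.01 m/s^2, so 353.6278 m/s^2 = 353.6278 / 0.01 = 35362.78 Gal ≈ 3.536e+04 Gal (4 s.f.). Final answer: 3.536e+04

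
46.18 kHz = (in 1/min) 1 kHz = 1000 Hz, so 46.18 kHz = 46.18 * 1000 = 46180 Hz. 1 1/min = 0.016666667 Hz, so 46180 Hz = 46180 / 0.016666667 = 2770800 1/min ≈ 2.771e+06 1/min (4 s.f.). Final answer: 2.771e+06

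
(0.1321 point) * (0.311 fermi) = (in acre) 3.581e-24. Check: 1 point = 0.00035277778 m, so 0.1321 point = 0.1321 * 0.00035277778 = 4.6601944e-05 m. 1 fermi = 1e-15 m, so 0.311 fermi = 0.311 * 1e-15 = 3.11e-16 m. Combine: 4.6601944e-05 m * 3.11e-16 m = 1.4493205e-20 m^2. 1 acre = 4046.8564 m^2, so 1.4493205e-20 m^2 = 1.4493205e-20 / 4046.8564 = 3.5813489e-24 acre ≈ 3.581e-24 acre (4 s.f.).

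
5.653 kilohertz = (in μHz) 5.653e+09. Check: 1 kilohertz = 1000 Hz, so 5.653 kilohertz = 5.653 * 1000 = 5653 Hz. 1 μHz = 1e-06 Hz, so 5653 Hz = 5653 / 1e-06 = 5.653e+09 μHz.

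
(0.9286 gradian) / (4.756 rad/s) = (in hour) 1 gradian = 0.015707963 rad, so 0.9286 gradian = 0.9286 * 0.015707963 = 0.014586415 rad. 4.756 rad/s is already in rad/s. Combine: 0.014586415 rad / 4.756 rad/s = 0.0030669501 s. 1 hour = 3600 s, so 0.0030669501 s = 0.0030669501 / 3600 = 8.5193058e-07 hour ≈ 8.519e-07 hour (4 s.f.). Final answer: 8.519e-07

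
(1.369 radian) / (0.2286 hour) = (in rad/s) 0.001664. Check: 1.369 radian = 1.369 rad. 1 hour = 3600 s, so 0.2286 hour = 0.2286 * 3600 = 822.96 s. Combine: 1.369 rad / 822.96 s = 0.0016635073 rad/s. Result: 0.0016635073 rad/s ≈ 0.001664 rad/s (4 s.f.).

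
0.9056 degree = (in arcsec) 1 degree = 0.017453293 rad, so 0.9056 degree = 0.9056 * 0.017453293 = 0.015805702 rad. 1 arcsec = 4.8481368e-06 rad, so 0.015805702 rad = 0.015805702 / 4.8481368e-06 = 3260.16 arcsec ≈ 3260 arcsec (4 s.f.). Final answer: 3260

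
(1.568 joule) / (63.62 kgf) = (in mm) 2.513. Check: 1.568 joule = 1.568 J. 1 kgf = 9.80665 N, so 63.62 kgf = 63.62 * 9.80665 = 623.89907 N. Combine: 1.568 J / 623.89907 N = 0.002513227 m. 1 mm = 0.001 m, so 0.002513227 m = 0.002513227 / 0.001 = 2.513227 mm ≈ 2.513 mm (4 s.f.).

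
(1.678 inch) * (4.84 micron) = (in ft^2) 1 inch = 0.0254 m, so 1.678 inch = 1.678 * 0.0254 = 0.0426212 m. 1 micron = 1e-06 m, so 4.84 micron = 4.84 * 1e-06 = 4.84e-06 m. Combine: 0.0426212 m * 4.84e-06 m = 2.0628661e-07 m^2. 1 ft^2 = 0.09290304 m^2, so 2.0628661e-07 m^2 = 2.0628661e-07 / 0.09290304 = 2.2204506e-06 ft^2 ≈ 2.22e-06 ft^2 (4 s.f.). Final answer: 2.22e-06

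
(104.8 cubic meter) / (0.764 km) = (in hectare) 1.372e-05. Check: 104.8 cubic meter = 104.8 m^3. 1 km = 1000 m, so 0.764 km = 0.764 * 1000 = 764 m. Combine: 104.8 m^3 / 764 m = 0.13717277 m^2. 1 hectare = 10000 m^2, so 0.13717277 m^2 = 0.13717277 / 10000 = 1.3717277e-05 hectare ≈ 1.372e-05 hectare (4 s.f.).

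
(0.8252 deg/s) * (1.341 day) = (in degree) 1 deg/s = 0.017453293 rad/s, so 0.8252 deg/s = 0.8252 * 0.017453293 = 0.014402457 rad/s. 1 day = 86400 s, so 1.341 day = 1.341 * 86400 = 115862.4 s. Combine: 0.014402457 rad/s * 115862.4 s = 1668.7032 rad. 1 degree = 0.017453293 rad, so 1668.7032 rad = 1668.7032 / 0.017453293 = 95609.652 degree ≈ 9.561e+04 degree (4 s.f.). Final answer: 9.561e+04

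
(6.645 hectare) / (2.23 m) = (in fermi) 2.98e+19. Check: 1 hectare = 10000 m^2, so 6.645 hectare = 6.645 * 10000 = 66450 m^2. 2.23 m is already in m. Combine: 66450 m^2 / 2.23 m = 29798.206 m. 1 fermi = 1e-15 m, so 29798.206 m = 29798.206 / 1e-15 = 2.9798206e+19 fermi ≈ 2.98e+19 fermi (4 s.f.).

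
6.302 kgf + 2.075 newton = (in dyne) 1 kgf = 9.80665 N, so 6.302 kgf = 6.302 * 9.80665 = 61.801508 N. 2.075 newton = 2.075 N. Sum: 61.801508 + 2.075 = 63.876508 N. 1 dyne = 1e-05 N, so 63.876508 N = 63.876508 / 1e-05 = 6387650.8 dyne ≈ 6.388e+06 dyne (4 s.f.). Final answer: 6.388e+06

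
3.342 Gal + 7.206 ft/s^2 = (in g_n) 0.2274. Check: 1 Gal = 0.01 m/s^2, so 3.342 Gal = 3.342 * 0.01 = 0.03342 m/s^2. 1 ft/s^2 = 0.3048 m/s^2, so 7.206 ft/s^2 = 7.206 * 0.3048 = 2.1963888 m/s^2. Sum: 0.03342 + 2.1963888 = 2.2298088 m/s^2. 1 g_n = 9.80665 m/s^2, so 2.2298088 m/s^2 = 2.2298088 / 9.80665 = 0.22737722 g_n ≈ 0.2274 g_n (4 s.f.).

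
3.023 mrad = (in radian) 0.003023. Check: 1 mrad = 0.001 rad, so 3.023 mrad = 3.023 * 0.001 = 0.003023 rad. 0.003023 rad = 0.003023 radian.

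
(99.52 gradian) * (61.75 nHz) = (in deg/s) 5.531e-06. Check: 1 gradian = 0.015707963 rad, so 99.52 gradian = 99.52 * 0.015707963 = 1.5632565 rad. 1 nHz = 1e-09 Hz, so 61.75 nHz = 61.75 * 1e-09 = 6.175e-08 Hz. Combine: 1.5632565 rad * 6.175e-08 Hz = 9.6531089e-08 rad/s. 1 deg/s = 0.017453293 rad/s, so 9.6531089e-08 rad/s = 9.6531089e-08 / 0.017453293 = 5.530824e-06 deg/s ≈ 5.531e-06 deg/s (4 s.f.).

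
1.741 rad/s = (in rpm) 1 rpm = 0.10471976 rad/s, so 1.741 rad/s = 1.741 / 0.10471976 = 16.625325 rpm ≈ 16.63 rpm (4 s.f.). Final answer: 16.63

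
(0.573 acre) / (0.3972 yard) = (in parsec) 1 acre = 4046.8564 m^2, so 0.573 acre = 0.573 * 4046.8564 = 2318.8487 m^2. 1 yard = 0.9144 m, so 0.3972 yard = 0.3972 * 0.9144 = 0.36319968 m. Combine: 2318.8487 m^2 / 0.36319968 m = 6384.501 m. 1 parsec = 3.0856776e+16 m, so 6384.501 m = 6384.501 / 3.0856776e+16 = 2.0690759e-13 parsec ≈ 2.069e-13 parsec (4 s.f.). Final answer: 2.069e-13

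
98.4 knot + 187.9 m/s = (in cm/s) 1 knot = 0.51444444 m/s, so 98.4 knot = 98.4 * 0.51444444 = 50.621333 m/s. 187.9 m/s is already in m/s. Sum: 50.621333 + 187.9 = 238.52133 m/s. 1 cm/s = 0.01 m/s, so 238.52133 m/s = 238.52133 / 0.01 = 23852.133 cm/s ≈ 2.385e+04 cm/s (4 s.f.). Final answer: 2.385e+04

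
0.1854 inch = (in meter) 1 inch = 0.0254 m, so 0.1854 inch = 0.1854 * 0.0254 = 0.00470916 m. 0.00470916 m = 0.00470916 meter ≈ 0.004709 meter (4 s.f.). Final answer: 0.004709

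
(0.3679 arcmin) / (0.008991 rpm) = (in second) 0.1137. Check: 1 arcmin = 0.00029088821 rad, so 0.3679 arcmin = 0.3679 * 0.00029088821 = 0.00010701777 rad. 1 rpm = 0.10471976 rad/s, so 0.008991 rpm = 0.008991 * 0.10471976 = 0.00094153532 rad/s. Combine: 0.00010701777 rad / 0.00094153532 rad/s = 0.11366305 s. 0.11366305 s = 0.11366305 second ≈ 0.1137 second (4 s.f.).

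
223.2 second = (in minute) 223.2 second = 223.2 s. 1 minute = 60 s, so 223.2 s = 223.2 / 60 = 3.72 minute. Final answer: 3.72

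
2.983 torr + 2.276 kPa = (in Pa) 2674. Check: 1 torr = 133.32237 Pa, so 2.983 torr = 2.983 * 133.32237 = 397.70063 Pa. 1 kPa = 1000 Pa, so 2.276 kPa = 2.276 * 1000 = 2276 Pa. Sum: 397.70063 + 2276 = 2673.7006 Pa. Result: 2673.7006 Pa ≈ 2674 Pa (4 s.f.).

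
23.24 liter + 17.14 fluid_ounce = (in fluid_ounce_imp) 835.8. Check: 1 liter = 0.001 m^3, so 23.24 liter = 23.24 * 0.001 = 0.02324 m^3. 1 fluid_ounce = 2.957353e-05 m^3, so 17.14 fluid_ounce = 17.14 * 2.957353e-05 = 0.0005068903 m^3. Sum: 0.02324 + 0.0005068903 = 0.02374689 m^3. 1 fluid_ounce_imp = 2.8413063e-05 m^3, so 0.02374689 m^3 = 0.02374689 / 2.8413063e-05 = 835.7737 fluid_ounce_imp ≈ 835.8 fluid_ounce_imp (4 s.f.).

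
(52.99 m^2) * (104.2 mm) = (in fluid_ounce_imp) 1.943e+05. Check: 52.99 m^2 is already in m^2. 1 mm = 0.001 m, so 104.2 mm = 104.2 * 0.001 = 0.1042 m. Combine: 52.99 m^2 * 0.1042 m = 5.521558 m^3. 1 fluid_ounce_imp = 2.8413063e-05 m^3, so 5.521558 m^3 = 5.521558 / 2.8413063e-05 = 194331.67 fluid_ounce_imp ≈ 1.943e+05 fluid_ounce_imp (4 s.f.).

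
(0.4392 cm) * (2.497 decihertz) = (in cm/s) 1 cm = 0.01 m, so 0.4392 cm = 0.4392 * 0.01 = 0.004392 m. 1 decihertz = 0.1 Hz, so 2.497 decihertz = 2.497 * 0.1 = 0.2497 Hz. Combine: 0.004392 m * 0.2497 Hz = 0.0010966824 m/s. 1 cm/s = 0.01 m/s, so 0.0010966824 m/s = 0.0010966824 / 0.01 = 0.10966824 cm/s ≈ 0.1097 cm/s (4 s.f.). Final answer: 0.1097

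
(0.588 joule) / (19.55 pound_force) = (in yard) 0.588 joule = 0.588 J. 1 pound_force = 4.4482216 N, so 19.55 pound_force = 19.55 * 4.4482216 = 86.962733 N. Combine: 0.588 J / 86.962733 N = 0.0067615171 m. 1 yard = 0.9144 m, so 0.0067615171 m = 0.0067615171 / 0.9144 = 0.007394485 yard ≈ 0.007394 yard (4 s.f.). Final answer: 0.007394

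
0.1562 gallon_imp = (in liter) 1 gallon_imp = 0.00454609 m^3, so 0.1562 gallon_imp = 0.1562 * 0.00454609 = 0.00071009926 m^3. 1 liter = 0.001 m^3, so 0.00071009926 m^3 = 0.00071009926 / 0.001 = 0.71009926 liter ≈ 0.7101 liter (4 s.f.). Final answer: 0.7101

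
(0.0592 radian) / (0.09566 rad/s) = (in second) 0.6189. Check: 0.0592 radian = 0.0592 rad. 0.09566 rad/s is already in rad/s. Combine: 0.0592 rad / 0.09566 rad/s = 0.61885846 s. 0.61885846 s = 0.61885846 second ≈ 0.6189 second (4 s.f.).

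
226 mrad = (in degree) 12.95. Check: 1 mrad = 0.001 rad, so 226 mrad = 226 * 0.001 = 0.226 rad. 1 degree = 0.017453293 rad, so 0.226 rad = 0.226 / 0.017453293 = 12.948846 degree ≈ 12.95 degree (4 s.f.).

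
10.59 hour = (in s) 3.812e+04. Check: 1 hour = 3600 s, so 10.59 hour = 10.59 * 3600 = 38124 s. Result: 38124 s ≈ 3.812e+04 s (4 s.f.).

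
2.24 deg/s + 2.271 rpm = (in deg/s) 15.87. Check: 1 deg/s = 0.017453293 rad/s, so 2.24 deg/s = 2.24 * 0.017453293 = 0.039095375 rad/s. 1 rpm = 0.10471976 rad/s, so 2.271 rpm = 2.271 * 0.10471976 = 0.23781856 rad/s. Sum: 0.039095375 + 0.23781856 = 0.27691394 rad/s. 1 deg/s = 0.017453293 rad/s, so 0.27691394 rad/s = 0.27691394 / 0.017453293 = 15.866 deg/s ≈ 15.87 deg/s (4 s.f.).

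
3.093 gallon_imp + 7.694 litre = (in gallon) 5.747. Check: 1 gallon_imp = 0.00454609 m^3, so 3.093 gallon_imp = 3.093 * 0.00454609 = 0.014061056 m^3. 1 litre = 0.001 m^3, so 7.694 litre = 7.694 * 0.001 = 0.007694 m^3. Sum: 0.014061056 + 0.007694 = 0.021755056 m^3. 1 gallon = 0.0037854118 m^3, so 0.021755056 m^3 = 0.021755056 / 0.0037854118 = 5.7470779 gallon ≈ 5.747 gallon (4 s.f.).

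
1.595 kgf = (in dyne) 1 kgf = 9.80665 N, so 1.595 kgf = 1.595 * 9.80665 = 15.641607 N. 1 dyne = 1e-05 N, so 15.641607 N = 15.641607 / 1e-05 = 1564160.7 dyne ≈ 1.564e+06 dyne (4 s.f.). Final answer: 1.564e+06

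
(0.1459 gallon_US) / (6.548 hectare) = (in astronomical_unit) 5.638e-20. Check: 1 gallon_US = 0.0037854118 m^3, so 0.1459 gallon_US = 0.1459 * 0.0037854118 = 0.00055229158 m^3. 1 hectare = 10000 m^2, so 6.548 hectare = 6.548 * 10000 = 65480 m^2. Combine: 0.00055229158 m^3 / 65480 m^2 = 8.4345079e-09 m. 1 astronomical_unit = 1.4959787e+11 m, so 8.4345079e-09 m = 8.4345079e-09 / 1.4959787e+11 = 5.6381203e-20 astronomical_unit ≈ 5.638e-20 astronomical_unit (4 s.f.).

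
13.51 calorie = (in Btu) 0.05358. Check: 1 calorie = 4.184 J, so 13.51 calorie = 13.51 * 4.184 = 56.52584 J. 1 Btu = 1055.0559 J, so 56.52584 J = 56.52584 / 1055.0559 = 0.053576159 Btu ≈ 0.05358 Btu (4 s.f.).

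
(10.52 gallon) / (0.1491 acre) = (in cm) 0.0066. Check: 1 gallon = 0.0037854118 m^3, so 10.52 gallon = 10.52 * 0.0037854118 = 0.039822532 m^3. 1 acre = 4046.8564 m^2, so 0.1491 acre = 0.1491 * 4046.8564 = 603.38629 m^2. Combine: 0.039822532 m^3 / 603.38629 m^2 = 6.5998403e-05 m. 1 cm = 0.01 m, so 6.5998403e-05 m = 6.5998403e-05 / 0.01 = 0.0065998403 cm ≈ 0.0066 cm (4 s.f.).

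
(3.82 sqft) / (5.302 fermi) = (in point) 1 sqft = 0.09290304 m^2, so 3.82 sqft = 3.82 * 0.09290304 = 0.35488961 m^2. 1 fermi = 1e-15 m, so 5.302 fermi = 5.302 * 1e-15 = 5.302e-15 m. Combine: 0.35488961 m^2 / 5.302e-15 m = 6.6935046e+13 m. 1 point = 0.00035277778 m, so 6.6935046e+13 m = 6.6935046e+13 / 0.00035277778 = 1.8973714e+17 point ≈ 1.897e+17 point (4 s.f.). Final answer: 1.897e+17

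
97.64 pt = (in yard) 0.03767. Check: 1 pt = 0.00035277778 m, so 97.64 pt = 97.64 * 0.00035277778 = 0.034445222 m. 1 yard = 0.9144 m, so 0.034445222 m = 0.034445222 / 0.9144 = 0.037669753 yard ≈ 0.03767 yard (4 s.f.).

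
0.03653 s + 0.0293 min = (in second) 0.03653 s is already in s. 1 min = 60 s, so 0.0293 min = 0.0293 * 60 = 1.758 s. Sum: 0.03653 + 1.758 = 1.79453 s. 1.79453 s = 1.79453 second ≈ 1.795 second (4 s.f.). Final answer: 1.795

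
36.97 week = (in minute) 3.727e+05. Check: 1 week = 604800 s, so 36.97 week = 36.97 * 604800 = 22359456 s. 1 minute = 60 s, so 22359456 s = 22359456 / 60 = 372657.6 minute ≈ 3.727e+05 minute (4 s.f.).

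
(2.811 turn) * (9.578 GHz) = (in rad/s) 1 turn = 6.2831853 rad, so 2.811 turn = 2.811 * 6.2831853 = 17.662034 rad. 1 GHz = 1e+09 Hz, so 9.578 GHz = 9.578 * 1e+09 = 9.578e+09 Hz. Combine: 17.662034 rad * 9.578e+09 Hz = 1.6916696e+11 rad/s. Result: 1.6916696e+11 rad/s ≈ 1.692e+11 rad/s (4 s.f.). Final answer: 1.692e+11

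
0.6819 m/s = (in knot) 1 knot = 0.51444444 m/s, so 0.6819 m/s = 0.6819 / 0.51444444 = 1.3255076 knot ≈ 1.326 knot (4 s.f.). Final answer: 1.326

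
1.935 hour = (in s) 6966. Check: 1 hour = 3600 s, so 1.935 hour = 1.935 * 3600 = 6966 s. Result: 6966 s.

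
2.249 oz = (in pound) 1 oz = 0.028349523 kg, so 2.249 oz = 2.249 * 0.028349523 = 0.063758078 kg. 1 pound = 0.45359237 kg, so 0.063758078 kg = 0.063758078 / 0.45359237 = 0.1405625 pound ≈ 0.1406 pound (4 s.f.). Final answer: 0.1406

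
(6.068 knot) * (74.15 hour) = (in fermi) 1 knot = 0.51444444 m/s, so 6.068 knot = 6.068 * 0.51444444 = 3.1216489 m/s. 1 hour = 3600 s, so 74.15 hour = 74.15 * 3600 = 266940 s. Combine: 3.1216489 m/s * 266940 s = 833292.95 m. 1 fermi = 1e-15 m, so 833292.95 m = 833292.95 / 1e-15 = 8.3329295e+20 fermi ≈ 8.333e+20 fermi (4 s.f.). Final answer: 8.333e+20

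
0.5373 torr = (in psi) 0.01039. Check: 1 torr = 133.32237 Pa, so 0.5373 torr = 0.5373 * 133.32237 = 71.634109 Pa. 1 psi = 6894.7573 Pa, so 71.634109 Pa = 71.634109 / 6894.7573 = 0.010389649 psi ≈ 0.01039 psi (4 s.f.).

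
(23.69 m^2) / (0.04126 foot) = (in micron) 23.69 m^2 is already in m^2. 1 foot = 0.3048 m, so 0.04126 foot = 0.04126 * 0.3048 = 0.012576048 m. Combine: 23.69 m^2 / 0.012576048 m = 1883.7396 m. 1 micron = 1e-06 m, so 1883.7396 m = 1883.7396 / 1e-06 = 1.8837396e+09 micron ≈ 1.884e+09 micron (4 s.f.). Final answer: 1.884e+09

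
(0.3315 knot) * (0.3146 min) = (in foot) 1 knot = 0.51444444 m/s, so 0.3315 knot = 0.3315 * 0.51444444 = 0.17053833 m/s. 1 min = 60 s, so 0.3146 min = 0.3146 * 60 = 18.876 s. Combine: 0.17053833 m/s * 18.876 s = 3.2190816 m. 1 foot = 0.3048 m, so 3.2190816 m = 3.2190816 / 0.3048 = 10.561291 foot ≈ 10.56 foot (4 s.f.). Final answer: 10.56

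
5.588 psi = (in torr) 289. Check: 1 psi = 6894.7573 Pa, so 5.588 psi = 5.588 * 6894.7573 = 38527.904 Pa. 1 torr = 133.32237 Pa, so 38527.904 Pa = 38527.904 / 133.32237 = 288.98304 torr ≈ 289 torr (4 s.f.).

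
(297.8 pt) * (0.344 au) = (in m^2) 5.406e+09. Check: 1 pt = 0.00035277778 m, so 297.8 pt = 297.8 * 0.00035277778 = 0.10505722 m. 1 au = 1.4959787e+11 m, so 0.344 au = 0.344 * 1.4959787e+11 = 5.1461668e+10 m. Combine: 0.10505722 m * 5.1461668e+10 m = 5.4064198e+09 m^2. Result: 5.4064198e+09 m^2 ≈ 5.406e+09 m^2 (4 s.f.).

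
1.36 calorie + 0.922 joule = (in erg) 1 calorie = 4.184 J, so 1.36 calorie = 1.36 * 4.184 = 5.69024 J. 0.922 joule = 0.922 J. Sum: 5.69024 + 0.922 = 6.61224 J. 1 erg = 1e-07 J, so 6.61224 J = 6.61224 / 1e-07 = 66122400 erg ≈ 6.612e+07 erg (4 s.f.). Final answer: 6.612e+07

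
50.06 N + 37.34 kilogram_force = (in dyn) 4.162e+07. Check: 50.06 N is already in N. 1 kilogram_force = 9.80665 N, so 37.34 kilogram_force = 37.34 * 9.80665 = 366.18031 N. Sum: 50.06 + 366.18031 = 416.24031 N. 1 dyn = 1e-05 N, so 416.24031 N = 416.24031 / 1e-05 = 41624031 dyn ≈ 4.162e+07 dyn (4 s.f.).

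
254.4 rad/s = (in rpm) 2429. Check: 1 rpm = 0.10471976 rad/s, so 254.4 rad/s = 254.4 / 0.10471976 = 2429.3411 rpm ≈ 2429 rpm (4 s.f.).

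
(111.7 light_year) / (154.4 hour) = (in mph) 1 light_year = 9.4607305e+15 m, so 111.7 light_year = 111.7 * 9.4607305e+15 = 1.0567636e+18 m. 1 hour = 3600 s, so 154.4 hour = 154.4 * 3600 = 555840 s. Combine: 1.0567636e+18 m / 555840 s = 1.9012011e+12 m/s. 1 mph = 0.44704 m/s, so 1.9012011e+12 m/s = 1.9012011e+12 / 0.44704 = 4.2528656e+12 mph ≈ 4.253e+12 mph (4 s.f.). Final answer: 4.253e+12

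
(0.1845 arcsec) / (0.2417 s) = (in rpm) 1 arcsec = 4.8481368e-06 rad, so 0.1845 arcsec = 0.1845 * 4.8481368e-06 = 8.9448124e-07 rad. 0.2417 s is already in s. Combine: 8.9448124e-07 rad / 0.2417 s = 3.7007912e-06 rad/s. 1 rpm = 0.10471976 rad/s, so 3.7007912e-06 rad/s = 3.7007912e-06 / 0.10471976 = 3.5339953e-05 rpm ≈ 3.534e-05 rpm (4 s.f.). Final answer: 3.534e-05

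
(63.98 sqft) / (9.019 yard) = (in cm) 1 sqft = 0.09290304 m^2, so 63.98 sqft = 63.98 * 0.09290304 = 5.9439365 m^2. 1 yard = 0.9144 m, so 9.019 yard = 9.019 * 0.9144 = 8.2469736 m. Combine: 5.9439365 m^2 / 8.2469736 m = 0.72074155 m. 1 cm = 0.01 m, so 0.72074155 m = 0.72074155 / 0.01 = 72.074155 cm ≈ 72.07 cm (4 s.f.). Final answer: 72.07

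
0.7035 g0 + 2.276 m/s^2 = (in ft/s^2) 1 g0 = 9.80665 m/s^2, so 0.7035 g0 = 0.7035 * 9.80665 = 6.8989783 m/s^2. 2.276 m/s^2 is already in m/s^2. Sum: 6.8989783 + 2.276 = 9.1749783 m/s^2. 1 ft/s^2 = 0.3048 m/s^2, so 9.1749783 m/s^2 = 9.1749783 / 0.3048 = 30.101635 ft/s^2 ≈ 30.1 ft/s^2 (4 s.f.). Final answer: 30.1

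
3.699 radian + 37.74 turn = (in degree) 1.38e+04. Check: 3.699 radian = 3.699 rad. 1 turn = 6.2831853 rad, so 37.74 turn = 37.74 * 6.2831853 = 237.12741 rad. Sum: 3.699 + 237.12741 = 240.82641 rad. 1 degree = 0.017453293 rad, so 240.82641 rad = 240.82641 / 0.017453293 = 13798.337 degree ≈ 1.38e+04 degree (4 s.f.).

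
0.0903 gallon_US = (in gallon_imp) 0.07519. Check: 1 gallon_US = 0.0037854118 m^3, so 0.0903 gallon_US = 0.0903 * 0.0037854118 = 0.00034182268 m^3. 1 gallon_imp = 0.00454609 m^3, so 0.00034182268 m^3 = 0.00034182268 / 0.00454609 = 0.075190479 gallon_imp ≈ 0.07519 gallon_imp (4 s.f.).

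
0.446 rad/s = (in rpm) 4.259. Check: 1 rpm = 0.10471976 rad/s, so 0.446 rad/s = 0.446 / 0.10471976 = 4.2589863 rpm ≈ 4.259 rpm (4 s.f.).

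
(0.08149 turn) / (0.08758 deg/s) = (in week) 0.0005538. Check: 1 turn = 6.2831853 rad, so 0.08149 turn = 0.08149 * 6.2831853 = 0.51201677 rad. 1 deg/s = 0.017453293 rad/s, so 0.08758 deg/s = 0.08758 * 0.017453293 = 0.0015285594 rad/s. Combine: 0.51201677 rad / 0.0015285594 rad/s = 334.96689 s. 1 week = 604800 s, so 334.96689 s = 334.96689 / 604800 = 0.00055384737 week ≈ 0.0005538 week (4 s.f.).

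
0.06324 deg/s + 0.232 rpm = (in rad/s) 0.0254. Check: 1 deg/s = 0.017453293 rad/s, so 0.06324 deg/s = 0.06324 * 0.017453293 = 0.0011037462 rad/s. 1 rpm = 0.10471976 rad/s, so 0.232 rpm = 0.232 * 0.10471976 = 0.024294983 rad/s. Sum: 0.0011037462 + 0.024294983 = 0.025398729 rad/s. Result: 0.025398729 rad/s ≈ 0.0254 rad/s (4 s.f.).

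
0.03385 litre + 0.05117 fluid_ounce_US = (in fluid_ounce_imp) 1.245. Check: 1 litre = 0.001 m^3, so 0.03385 litre = 0.03385 * 0.001 = 3.385e-05 m^3. 1 fluid_ounce_US = 2.957353e-05 m^3, so 0.05117 fluid_ounce_US = 0.05117 * 2.957353e-05 = 1.5132775e-06 m^3. Sum: 3.385e-05 + 1.5132775e-06 = 3.5363278e-05 m^3. 1 fluid_ounce_imp = 2.8413063e-05 m^3, so 3.5363278e-05 m^3 = 3.5363278e-05 / 2.8413063e-05 = 1.2446134 fluid_ounce_imp ≈ 1.245 fluid_ounce_imp (4 s.f.).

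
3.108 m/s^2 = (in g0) 0.3169. Check: 1 g0 = 9.80665 m/s^2, so 3.108 m/s^2 = 3.108 / 9.80665 = 0.3169278 g0 ≈ 0.3169 g0 (4 s.f.).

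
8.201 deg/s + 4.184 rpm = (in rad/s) 1 deg/s = 0.017453293 rad/s, so 8.201 deg/s = 8.201 * 0.017453293 = 0.14313445 rad/s. 1 rpm = 0.10471976 rad/s, so 4.184 rpm = 4.184 * 0.10471976 = 0.43814746 rad/s. Sum: 0.14313445 + 0.43814746 = 0.58128191 rad/s. Result: 0.58128191 rad/s ≈ 0.5813 rad/s (4 s.f.). Final answer: 0.5813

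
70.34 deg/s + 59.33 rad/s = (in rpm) 1 deg/s = 0.017453293 rad/s, so 70.34 deg/s = 70.34 * 0.017453293 = 1.2276646 rad/s. 59.33 rad/s is already in rad/s. Sum: 1.2276646 + 59.33 = 60.557665 rad/s. 1 rpm = 0.10471976 rad/s, so 60.557665 rad/s = 60.557665 / 0.10471976 = 578.2831 rpm ≈ 578.3 rpm (4 s.f.). Final answer: 578.3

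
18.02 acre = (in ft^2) 1 acre = 4046.8564 m^2, so 18.02 acre = 18.02 * 4046.8564 = 72924.353 m^2. 1 ft^2 = 0.09290304 m^2, so 72924.353 m^2 = 72924.353 / 0.09290304 = 784951.2 ft^2 ≈ 7.85e+05 ft^2 (4 s.f.). Final answer: 7.85e+05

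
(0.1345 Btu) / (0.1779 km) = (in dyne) 1 Btu = 1055.0559 J, so 0.1345 Btu = 0.1345 * 1055.0559 = 141.90501 J. 1 km = 1000 m, so 0.1779 km = 0.1779 * 1000 = 177.9 m. Combine: 141.90501 J / 177.9 m = 0.7976673 N. 1 dyne = 1e-05 N, so 0.7976673 N = 0.7976673 / 1e-05 = 79766.73 dyne ≈ 7.977e+04 dyne (4 s.f.). Final answer: 7.977e+04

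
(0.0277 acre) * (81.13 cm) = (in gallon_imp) 2.001e+04. Check: 1 acre = 4046.8564 m^2, so 0.0277 acre = 0.0277 * 4046.8564 = 112.09792 m^2. 1 cm = 0.01 m, so 81.13 cm = 81.13 * 0.01 = 0.8113 m. Combine: 112.09792 m^2 * 0.8113 m = 90.945045 m^3. 1 gallon_imp = 0.00454609 m^3, so 90.945045 m^3 = 90.945045 / 0.00454609 = 20005.113 gallon_imp ≈ 2.001e+04 gallon_imp (4 s.f.).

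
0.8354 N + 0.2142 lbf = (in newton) 1.788. Check: 0.8354 N is already in N. 1 lbf = 4.4482216 N, so 0.2142 lbf = 0.2142 * 4.4482216 = 0.95280907 N. Sum: 0.8354 + 0.95280907 = 1.7882091 N. 1.7882091 N = 1.7882091 newton ≈ 1.788 newton (4 s.f.).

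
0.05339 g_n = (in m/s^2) 1 g_n = 9.80665 m/s^2, so 0.05339 g_n = 0.05339 * 9.80665 = 0.52357704 m/s^2. Result: 0.52357704 m/s^2 ≈ 0.5236 m/s^2 (4 s.f.). Final answer: 0.5236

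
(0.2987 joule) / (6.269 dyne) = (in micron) 0.2987 joule = 0.2987 J. 1 dyne = 1e-05 N, so 6.269 dyne = 6.269 * 1e-05 = 6.269e-05 N. Combine: 0.2987 J / 6.269e-05 N = 4764.7153 m. 1 micron = 1e-06 m, so 4764.7153 m = 4764.7153 / 1e-06 = 4.7647153e+09 micron ≈ 4.765e+09 micron (4 s.f.). Final answer: 4.765e+09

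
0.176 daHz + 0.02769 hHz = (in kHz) 0.004529. Check: 1 daHz = 10 Hz, so 0.176 daHz = 0.176 * 10 = 1.76 Hz. 1 hHz = 100 Hz, so 0.02769 hHz = 0.02769 * 100 = 2.769 Hz. Sum: 1.76 + 2.769 = 4.529 Hz. 1 kHz = 1000 Hz, so 4.529 Hz = 4.529 / 1000 = 0.004529 kHz.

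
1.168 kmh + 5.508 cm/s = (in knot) 1 kmh = 0.27777778 m/s, so 1.168 kmh = 1.168 * 0.27777778 = 0.32444444 m/s. 1 cm/s = 0.01 m/s, so 5.508 cm/s = 5.508 * 0.01 = 0.05508 m/s. Sum: 0.32444444 + 0.05508 = 0.37952444 m/s. 1 knot = 0.51444444 m/s, so 0.37952444 m/s = 0.37952444 / 0.51444444 = 0.7377365 knot ≈ 0.7377 knot (4 s.f.). Final answer: 0.7377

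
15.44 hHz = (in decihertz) 1.544e+04. Check: 1 hHz = 100 Hz, so 15.44 hHz = 15.44 * 100 = 1544 Hz. 1 decihertz = 0.1 Hz, so 1544 Hz = 1544 / 0.1 = 15440 decihertz ≈ 1.544e+04 decihertz (4 s.f.).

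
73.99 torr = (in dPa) 1 torr = 133.32237 Pa, so 73.99 torr = 73.99 * 133.32237 = 9864.522 Pa. 1 dPa = 0.1 Pa, so 9864.522 Pa = 9864.522 / 0.1 = 98645.22 dPa ≈ 9.865e+04 dPa (4 s.f.). Final answer: 9.865e+04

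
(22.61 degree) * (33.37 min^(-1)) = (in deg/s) 12.57. Check: 1 degree = 0.017453293 rad, so 22.61 degree = 22.61 * 0.017453293 = 0.39461894 rad. 1 min^(-1) = 0.016666667 Hz, so 33.37 min^(-1) = 33.37 * 0.016666667 = 0.55616667 Hz. Combine: 0.39461894 rad * 0.55616667 Hz = 0.2194739 rad/s. 1 deg/s = 0.017453293 rad/s, so 0.2194739 rad/s = 0.2194739 / 0.017453293 = 12.574928 deg/s ≈ 12.57 deg/s (4 s.f.).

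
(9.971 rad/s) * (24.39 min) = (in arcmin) 9.971 rad/s is already in rad/s. 1 min = 60 s, so 24.39 min = 24.39 * 60 = 1463.4 s. Combine: 9.971 rad/s * 1463.4 s = 14591.561 rad. 1 arcmin = 0.00029088821 rad, so 14591.561 rad = 14591.561 / 0.00029088821 = 50162093 arcmin ≈ 5.016e+07 arcmin (4 s.f.). Final answer: 5.016e+07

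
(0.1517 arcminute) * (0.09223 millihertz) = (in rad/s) 4.07e-09. Check: 1 arcminute = 0.00029088821 rad, so 0.1517 arcminute = 0.1517 * 0.00029088821 = 4.4127741e-05 rad. 1 millihertz = 0.001 Hz, so 0.09223 millihertz = 0.09223 * 0.001 = 9.223e-05 Hz. Combine: 4.4127741e-05 rad * 9.223e-05 Hz = 4.0699016e-09 rad/s. Result: 4.0699016e-09 rad/s ≈ 4.07e-09 rad/s (4 s.f.).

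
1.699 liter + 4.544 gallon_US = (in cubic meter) 1 liter = 0.001 m^3, so 1.699 liter = 1.699 * 0.001 = 0.001699 m^3. 1 gallon_US = 0.0037854118 m^3, so 4.544 gallon_US = 4.544 * 0.0037854118 = 0.017200911 m^3. Sum: 0.001699 + 0.017200911 = 0.018899911 m^3. 0.018899911 m^3 = 0.018899911 cubic meter ≈ 0.0189 cubic meter (4 s.f.). Final answer: 0.0189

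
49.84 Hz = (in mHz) 4.984e+04. Check: 1 mHz = 0.001 Hz, so 49.84 Hz = 49.84 / 0.001 = 49840 mHz ≈ 4.984e+04 mHz (4 s.f.).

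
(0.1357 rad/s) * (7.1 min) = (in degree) 0.1357 rad/s is already in rad/s. 1 min = 60 s, so 7.1 min = 7.1 * 60 = 426 s. Combine: 0.1357 rad/s * 426 s = 57.8082 rad. 1 degree = 0.017453293 rad, so 57.8082 rad = 57.8082 / 0.017453293 = 3312.1659 degree ≈ 3312 degree (4 s.f.). Final answer: 3312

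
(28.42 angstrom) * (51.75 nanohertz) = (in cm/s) 1.471e-14. Check: 1 angstrom = 1e-10 m, so 28.42 angstrom = 28.42 * 1e-10 = 2.842e-09 m. 1 nanohertz = 1e-09 Hz, so 51.75 nanohertz = 51.75 * 1e-09 = 5.175e-08 Hz. Combine: 2.842e-09 m * 5.175e-08 Hz = 1.470735e-16 m/s. 1 cm/s = 0.01 m/s, so 1.470735e-16 m/s = 1.470735e-16 / 0.01 = 1.470735e-14 cm/s ≈ 1.471e-14 cm/s (4 s.f.).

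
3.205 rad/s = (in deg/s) 183.6. Check: 1 deg/s = 0.017453293 rad/s, so 3.205 rad/s = 3.205 / 0.017453293 = 183.63297 deg/s ≈ 183.6 deg/s (4 s.f.).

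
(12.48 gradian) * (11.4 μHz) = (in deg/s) 1 gradian = 0.015707963 rad, so 12.48 gradian = 12.48 * 0.015707963 = 0.19603538 rad. 1 μHz = 1e-06 Hz, so 11.4 μHz = 11.4 * 1e-06 = 1.14e-05 Hz. Combine: 0.19603538 rad * 1.14e-05 Hz = 2.2348034e-06 rad/s. 1 deg/s = 0.017453293 rad/s, so 2.2348034e-06 rad/s = 2.2348034e-06 / 0.017453293 = 0.0001280448 deg/s ≈ 0.000128 deg/s (4 s.f.). Final answer: 0.000128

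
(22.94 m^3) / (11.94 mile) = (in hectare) 22.94 m^3 is already in m^3. 1 mile = 1609.344 m, so 11.94 mile = 11.94 * 1609.344 = 19215.567 m. Combine: 22.94 m^3 / 19215.567 m = 0.0011938237 m^2. 1 hectare = 10000 m^2, so 0.0011938237 m^2 = 0.0011938237 / 10000 = 1.1938237e-07 hectare ≈ 1.194e-07 hectare (4 s.f.). Final answer: 1.194e-07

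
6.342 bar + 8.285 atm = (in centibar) 1474. Check: 1 bar = 100000 Pa, so 6.342 bar = 6.342 * 100000 = 634200 Pa. 1 atm = 101325 Pa, so 8.285 atm = 8.285 * 101325 = 839477.62 Pa. Sum: 634200 + 839477.62 = 1473677.6 Pa. 1 centibar = 1000 Pa, so 1473677.6 Pa = 1473677.6 / 1000 = 1473.6776 centibar ≈ 1474 centibar (4 s.f.).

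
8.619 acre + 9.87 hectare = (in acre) 33.01. Check: 1 acre = 4046.8564 m^2, so 8.619 acre = 8.619 * 4046.8564 = 34879.856 m^2. 1 hectare = 10000 m^2, so 9.87 hectare = 9.87 * 10000 = 98700 m^2. Sum: 34879.856 + 98700 = 133579.86 m^2. 1 acre = 4046.8564 m^2, so 133579.86 m^2 = 133579.86 / 4046.8564 = 33.008301 acre ≈ 33.01 acre (4 s.f.).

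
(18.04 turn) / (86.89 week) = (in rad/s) 2.157e-06. Check: 1 turn = 6.2831853 rad, so 18.04 turn = 18.04 * 6.2831853 = 113.34866 rad. 1 week = 604800 s, so 86.89 week = 86.89 * 604800 = 52551072 s. Combine: 113.34866 rad / 52551072 s = 2.1569239e-06 rad/s. Result: 2.1569239e-06 rad/s ≈ 2.157e-06 rad/s (4 s.f.).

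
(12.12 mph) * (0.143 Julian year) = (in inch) 1 mph = 0.44704 m/s, so 12.12 mph = 12.12 * 0.44704 = 5.4181248 m/s. 1 Julian year = 31557600 s, so 0.143 Julian year = 0.143 * 31557600 = 4512736.8 s. Combine: 5.4181248 m/s * 4512736.8 s = 24450571 m. 1 inch = 0.0254 m, so 24450571 m = 24450571 / 0.0254 = 9.6262091e+08 inch ≈ 9.626e+08 inch (4 s.f.). Final answer: 9.626e+08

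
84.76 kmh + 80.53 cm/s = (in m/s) 24.35. Check: 1 kmh = 0.27777778 m/s, so 84.76 kmh = 84.76 * 0.27777778 = 23.544444 m/s. 1 cm/s = 0.01 m/s, so 80.53 cm/s = 80.53 * 0.01 = 0.8053 m/s. Sum: 23.544444 + 0.8053 = 24.349744 m/s. Result: 24.349744 m/s ≈ 24.35 m/s (4 s.f.).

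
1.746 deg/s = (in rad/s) 0.03047. Check: 1 deg/s = 0.017453293 rad/s, so 1.746 deg/s = 1.746 * 0.017453293 = 0.030473449 rad/s. Result: 0.030473449 rad/s ≈ 0.03047 rad/s (4 s.f.).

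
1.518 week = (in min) 1 week = 604800 s, so 1.518 week = 1.518 * 604800 = 918086.4 s. 1 min = 60 s, so 918086.4 s = 918086.4 / 60 = 15301.44 min ≈ 1.53e+04 min (4 s.f.). Final answer: 1.53e+04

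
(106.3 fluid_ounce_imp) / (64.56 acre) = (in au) 1 fluid_ounce_imp = 2.8413063e-05 m^3, so 106.3 fluid_ounce_imp = 106.3 * 2.8413063e-05 = 0.0030203085 m^3. 1 acre = 4046.8564 m^2, so 64.56 acre = 64.56 * 4046.8564 = 261265.05 m^2. Combine: 0.0030203085 m^3 / 261265.05 m^2 = 1.1560324e-08 m. 1 au = 1.4959787e+11 m, so 1.1560324e-08 m = 1.1560324e-08 / 1.4959787e+11 = 7.7275991e-20 au ≈ 7.728e-20 au (4 s.f.). Final answer: 7.728e-20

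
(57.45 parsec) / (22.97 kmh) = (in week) 1 parsec = 3.0856776e+16 m, so 57.45 parsec = 57.45 * 3.0856776e+16 = 1.7727218e+18 m. 1 kmh = 0.27777778 m/s, so 22.97 kmh = 22.97 * 0.27777778 = 6.3805556 m/s. Combine: 1.7727218e+18 m / 6.3805556 m/s = 2.7783188e+17 s. 1 week = 604800 s, so 2.7783188e+17 s = 2.7783188e+17 / 604800 = 4.5937811e+11 week ≈ 4.594e+11 week (4 s.f.). Final answer: 4.594e+11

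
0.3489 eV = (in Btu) 5.298e-23. Check: 1 eV = 1.6021766e-19 J, so 0.3489 eV = 0.3489 * 1.6021766e-19 = 5.5899943e-20 J. 1 Btu = 1055.0559 J, so 5.5899943e-20 J = 5.5899943e-20 / 1055.0559 = 5.2982923e-23 Btu ≈ 5.298e-23 Btu (4 s.f.).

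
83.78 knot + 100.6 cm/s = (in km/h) 158.8. Check: 1 knot = 0.51444444 m/s, so 83.78 knot = 83.78 * 0.51444444 = 43.100156 m/s. 1 cm/s = 0.01 m/s, so 100.6 cm/s = 100.6 * 0.01 = 1.006 m/s. Sum: 43.100156 + 1.006 = 44.106156 m/s. 1 km/h = 0.27777778 m/s, so 44.106156 m/s = 44.106156 / 0.27777778 = 158.78216 km/h ≈ 158.8 km/h (4 s.f.).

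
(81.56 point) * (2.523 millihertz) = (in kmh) 1 point = 0.00035277778 m, so 81.56 point = 81.56 * 0.00035277778 = 0.028772556 m. 1 millihertz = 0.001 Hz, so 2.523 millihertz = 2.523 * 0.001 = 0.002523 Hz. Combine: 0.028772556 m * 0.002523 Hz = 7.2593158e-05 m/s. 1 kmh = 0.27777778 m/s, so 7.2593158e-05 m/s = 7.2593158e-05 / 0.27777778 = 0.00026133537 kmh ≈ 0.0002613 kmh (4 s.f.). Final answer: 0.0002613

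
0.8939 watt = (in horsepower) 0.8939 watt = 0.8939 W. 1 horsepower = 745.69987 W, so 0.8939 W = 0.8939 / 745.69987 = 0.0011987396 horsepower ≈ 0.001199 horsepower (4 s.f.). Final answer: 0.001199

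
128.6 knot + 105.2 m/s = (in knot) 1 knot = 0.51444444 m/s, so 128.6 knot = 128.6 * 0.51444444 = 66.157556 m/s. 105.2 m/s is already in m/s. Sum: 66.157556 + 105.2 = 171.35756 m/s. 1 knot = 0.51444444 m/s, so 171.35756 m/s = 171.35756 / 0.51444444 = 333.09244 knot ≈ 333.1 knot (4 s.f.). Final answer: 333.1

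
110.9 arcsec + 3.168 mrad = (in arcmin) 12.74. Check: 1 arcsec = 4.8481368e-06 rad, so 110.9 arcsec = 110.9 * 4.8481368e-06 = 0.00053765837 rad. 1 mrad = 0.001 rad, so 3.168 mrad = 3.168 * 0.001 = 0.003168 rad. Sum: 0.00053765837 + 0.003168 = 0.0037056584 rad. 1 arcmin = 0.00029088821 rad, so 0.0037056584 rad = 0.0037056584 / 0.00029088821 = 12.739115 arcmin ≈ 12.74 arcmin (4 s.f.).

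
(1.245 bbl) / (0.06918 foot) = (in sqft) 1 bbl = 0.15898729 m^3, so 1.245 bbl = 1.245 * 0.15898729 = 0.19793918 m^3. 1 foot = 0.3048 m, so 0.06918 foot = 0.06918 * 0.3048 = 0.021086064 m. Combine: 0.19793918 m^3 / 0.021086064 m = 9.3872039 m^2. 1 sqft = 0.09290304 m^2, so 9.3872039 m^2 = 9.3872039 / 0.09290304 = 101.04302 sqft ≈ 101 sqft (4 s.f.). Final answer: 101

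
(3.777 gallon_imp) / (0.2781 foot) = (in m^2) 1 gallon_imp = 0.00454609 m^3, so 3.777 gallon_imp = 3.777 * 0.00454609 = 0.017170582 m^3. 1 foot = 0.3048 m, so 0.2781 foot = 0.2781 * 0.3048 = 0.08476488 m. Combine: 0.017170582 m^3 / 0.08476488 m = 0.20256717 m^2. Result: 0.20256717 m^2 ≈ 0.2026 m^2 (4 s.f.). Final answer: 0.2026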